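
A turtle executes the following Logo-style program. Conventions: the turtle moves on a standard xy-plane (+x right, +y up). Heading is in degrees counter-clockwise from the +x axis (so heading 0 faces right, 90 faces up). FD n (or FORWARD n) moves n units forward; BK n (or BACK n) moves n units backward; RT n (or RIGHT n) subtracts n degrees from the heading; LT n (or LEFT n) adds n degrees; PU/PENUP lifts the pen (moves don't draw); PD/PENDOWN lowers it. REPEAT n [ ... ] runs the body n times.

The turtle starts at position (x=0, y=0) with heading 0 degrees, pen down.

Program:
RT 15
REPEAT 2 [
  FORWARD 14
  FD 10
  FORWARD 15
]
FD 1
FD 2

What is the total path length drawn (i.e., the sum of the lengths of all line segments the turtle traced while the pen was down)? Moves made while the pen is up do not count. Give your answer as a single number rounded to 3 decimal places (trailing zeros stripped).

Answer: 81

Derivation:
Executing turtle program step by step:
Start: pos=(0,0), heading=0, pen down
RT 15: heading 0 -> 345
REPEAT 2 [
  -- iteration 1/2 --
  FD 14: (0,0) -> (13.523,-3.623) [heading=345, draw]
  FD 10: (13.523,-3.623) -> (23.182,-6.212) [heading=345, draw]
  FD 15: (23.182,-6.212) -> (37.671,-10.094) [heading=345, draw]
  -- iteration 2/2 --
  FD 14: (37.671,-10.094) -> (51.194,-13.717) [heading=345, draw]
  FD 10: (51.194,-13.717) -> (60.853,-16.306) [heading=345, draw]
  FD 15: (60.853,-16.306) -> (75.342,-20.188) [heading=345, draw]
]
FD 1: (75.342,-20.188) -> (76.308,-20.447) [heading=345, draw]
FD 2: (76.308,-20.447) -> (78.24,-20.964) [heading=345, draw]
Final: pos=(78.24,-20.964), heading=345, 8 segment(s) drawn

Segment lengths:
  seg 1: (0,0) -> (13.523,-3.623), length = 14
  seg 2: (13.523,-3.623) -> (23.182,-6.212), length = 10
  seg 3: (23.182,-6.212) -> (37.671,-10.094), length = 15
  seg 4: (37.671,-10.094) -> (51.194,-13.717), length = 14
  seg 5: (51.194,-13.717) -> (60.853,-16.306), length = 10
  seg 6: (60.853,-16.306) -> (75.342,-20.188), length = 15
  seg 7: (75.342,-20.188) -> (76.308,-20.447), length = 1
  seg 8: (76.308,-20.447) -> (78.24,-20.964), length = 2
Total = 81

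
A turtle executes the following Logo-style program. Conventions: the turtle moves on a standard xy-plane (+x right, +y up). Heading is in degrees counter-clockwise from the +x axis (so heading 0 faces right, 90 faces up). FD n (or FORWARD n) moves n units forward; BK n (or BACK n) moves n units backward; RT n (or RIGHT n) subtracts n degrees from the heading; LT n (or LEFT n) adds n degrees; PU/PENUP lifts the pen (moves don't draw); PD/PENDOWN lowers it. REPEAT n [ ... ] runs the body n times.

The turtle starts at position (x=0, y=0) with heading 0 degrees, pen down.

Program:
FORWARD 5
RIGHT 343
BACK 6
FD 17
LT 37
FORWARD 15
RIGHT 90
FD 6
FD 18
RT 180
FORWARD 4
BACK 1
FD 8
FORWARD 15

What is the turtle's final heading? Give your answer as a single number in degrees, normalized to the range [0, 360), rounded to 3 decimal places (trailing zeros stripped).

Executing turtle program step by step:
Start: pos=(0,0), heading=0, pen down
FD 5: (0,0) -> (5,0) [heading=0, draw]
RT 343: heading 0 -> 17
BK 6: (5,0) -> (-0.738,-1.754) [heading=17, draw]
FD 17: (-0.738,-1.754) -> (15.519,3.216) [heading=17, draw]
LT 37: heading 17 -> 54
FD 15: (15.519,3.216) -> (24.336,15.351) [heading=54, draw]
RT 90: heading 54 -> 324
FD 6: (24.336,15.351) -> (29.19,11.825) [heading=324, draw]
FD 18: (29.19,11.825) -> (43.753,1.244) [heading=324, draw]
RT 180: heading 324 -> 144
FD 4: (43.753,1.244) -> (40.516,3.596) [heading=144, draw]
BK 1: (40.516,3.596) -> (41.325,3.008) [heading=144, draw]
FD 8: (41.325,3.008) -> (34.853,7.71) [heading=144, draw]
FD 15: (34.853,7.71) -> (22.718,16.527) [heading=144, draw]
Final: pos=(22.718,16.527), heading=144, 10 segment(s) drawn

Answer: 144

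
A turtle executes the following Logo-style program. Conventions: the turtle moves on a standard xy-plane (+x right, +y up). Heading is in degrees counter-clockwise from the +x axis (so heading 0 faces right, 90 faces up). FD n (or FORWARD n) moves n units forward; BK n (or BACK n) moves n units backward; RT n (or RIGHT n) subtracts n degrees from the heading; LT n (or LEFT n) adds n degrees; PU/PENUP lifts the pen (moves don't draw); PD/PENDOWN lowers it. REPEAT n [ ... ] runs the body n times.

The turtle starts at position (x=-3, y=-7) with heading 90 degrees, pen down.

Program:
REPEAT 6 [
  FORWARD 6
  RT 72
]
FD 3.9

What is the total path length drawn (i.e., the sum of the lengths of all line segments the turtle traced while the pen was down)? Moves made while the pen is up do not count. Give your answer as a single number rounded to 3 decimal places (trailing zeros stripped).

Answer: 39.9

Derivation:
Executing turtle program step by step:
Start: pos=(-3,-7), heading=90, pen down
REPEAT 6 [
  -- iteration 1/6 --
  FD 6: (-3,-7) -> (-3,-1) [heading=90, draw]
  RT 72: heading 90 -> 18
  -- iteration 2/6 --
  FD 6: (-3,-1) -> (2.706,0.854) [heading=18, draw]
  RT 72: heading 18 -> 306
  -- iteration 3/6 --
  FD 6: (2.706,0.854) -> (6.233,-4) [heading=306, draw]
  RT 72: heading 306 -> 234
  -- iteration 4/6 --
  FD 6: (6.233,-4) -> (2.706,-8.854) [heading=234, draw]
  RT 72: heading 234 -> 162
  -- iteration 5/6 --
  FD 6: (2.706,-8.854) -> (-3,-7) [heading=162, draw]
  RT 72: heading 162 -> 90
  -- iteration 6/6 --
  FD 6: (-3,-7) -> (-3,-1) [heading=90, draw]
  RT 72: heading 90 -> 18
]
FD 3.9: (-3,-1) -> (0.709,0.205) [heading=18, draw]
Final: pos=(0.709,0.205), heading=18, 7 segment(s) drawn

Segment lengths:
  seg 1: (-3,-7) -> (-3,-1), length = 6
  seg 2: (-3,-1) -> (2.706,0.854), length = 6
  seg 3: (2.706,0.854) -> (6.233,-4), length = 6
  seg 4: (6.233,-4) -> (2.706,-8.854), length = 6
  seg 5: (2.706,-8.854) -> (-3,-7), length = 6
  seg 6: (-3,-7) -> (-3,-1), length = 6
  seg 7: (-3,-1) -> (0.709,0.205), length = 3.9
Total = 39.9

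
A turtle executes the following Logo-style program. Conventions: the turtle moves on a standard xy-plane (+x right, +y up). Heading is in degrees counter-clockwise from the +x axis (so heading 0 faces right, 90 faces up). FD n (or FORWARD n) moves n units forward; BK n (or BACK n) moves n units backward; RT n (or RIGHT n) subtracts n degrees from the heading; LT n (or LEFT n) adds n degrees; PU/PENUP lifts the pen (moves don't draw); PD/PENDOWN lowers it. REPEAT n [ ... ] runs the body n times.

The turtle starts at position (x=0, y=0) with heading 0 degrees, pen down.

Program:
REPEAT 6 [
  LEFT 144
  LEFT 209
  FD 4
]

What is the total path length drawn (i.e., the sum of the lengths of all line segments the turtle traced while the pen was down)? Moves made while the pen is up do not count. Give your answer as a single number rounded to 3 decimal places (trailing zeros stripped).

Executing turtle program step by step:
Start: pos=(0,0), heading=0, pen down
REPEAT 6 [
  -- iteration 1/6 --
  LT 144: heading 0 -> 144
  LT 209: heading 144 -> 353
  FD 4: (0,0) -> (3.97,-0.487) [heading=353, draw]
  -- iteration 2/6 --
  LT 144: heading 353 -> 137
  LT 209: heading 137 -> 346
  FD 4: (3.97,-0.487) -> (7.851,-1.455) [heading=346, draw]
  -- iteration 3/6 --
  LT 144: heading 346 -> 130
  LT 209: heading 130 -> 339
  FD 4: (7.851,-1.455) -> (11.586,-2.889) [heading=339, draw]
  -- iteration 4/6 --
  LT 144: heading 339 -> 123
  LT 209: heading 123 -> 332
  FD 4: (11.586,-2.889) -> (15.117,-4.767) [heading=332, draw]
  -- iteration 5/6 --
  LT 144: heading 332 -> 116
  LT 209: heading 116 -> 325
  FD 4: (15.117,-4.767) -> (18.394,-7.061) [heading=325, draw]
  -- iteration 6/6 --
  LT 144: heading 325 -> 109
  LT 209: heading 109 -> 318
  FD 4: (18.394,-7.061) -> (21.367,-9.737) [heading=318, draw]
]
Final: pos=(21.367,-9.737), heading=318, 6 segment(s) drawn

Segment lengths:
  seg 1: (0,0) -> (3.97,-0.487), length = 4
  seg 2: (3.97,-0.487) -> (7.851,-1.455), length = 4
  seg 3: (7.851,-1.455) -> (11.586,-2.889), length = 4
  seg 4: (11.586,-2.889) -> (15.117,-4.767), length = 4
  seg 5: (15.117,-4.767) -> (18.394,-7.061), length = 4
  seg 6: (18.394,-7.061) -> (21.367,-9.737), length = 4
Total = 24

Answer: 24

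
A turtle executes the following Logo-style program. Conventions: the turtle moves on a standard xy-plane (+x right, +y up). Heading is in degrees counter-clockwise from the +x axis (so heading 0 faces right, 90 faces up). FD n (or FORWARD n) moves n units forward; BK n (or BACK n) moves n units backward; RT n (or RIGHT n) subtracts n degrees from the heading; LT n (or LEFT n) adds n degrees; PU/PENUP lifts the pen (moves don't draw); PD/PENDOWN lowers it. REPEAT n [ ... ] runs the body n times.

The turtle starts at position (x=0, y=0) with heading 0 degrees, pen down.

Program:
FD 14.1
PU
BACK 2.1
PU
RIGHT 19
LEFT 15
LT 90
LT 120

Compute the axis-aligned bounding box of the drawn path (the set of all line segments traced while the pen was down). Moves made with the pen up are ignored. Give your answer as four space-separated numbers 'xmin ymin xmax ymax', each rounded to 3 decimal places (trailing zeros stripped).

Answer: 0 0 14.1 0

Derivation:
Executing turtle program step by step:
Start: pos=(0,0), heading=0, pen down
FD 14.1: (0,0) -> (14.1,0) [heading=0, draw]
PU: pen up
BK 2.1: (14.1,0) -> (12,0) [heading=0, move]
PU: pen up
RT 19: heading 0 -> 341
LT 15: heading 341 -> 356
LT 90: heading 356 -> 86
LT 120: heading 86 -> 206
Final: pos=(12,0), heading=206, 1 segment(s) drawn

Segment endpoints: x in {0, 14.1}, y in {0}
xmin=0, ymin=0, xmax=14.1, ymax=0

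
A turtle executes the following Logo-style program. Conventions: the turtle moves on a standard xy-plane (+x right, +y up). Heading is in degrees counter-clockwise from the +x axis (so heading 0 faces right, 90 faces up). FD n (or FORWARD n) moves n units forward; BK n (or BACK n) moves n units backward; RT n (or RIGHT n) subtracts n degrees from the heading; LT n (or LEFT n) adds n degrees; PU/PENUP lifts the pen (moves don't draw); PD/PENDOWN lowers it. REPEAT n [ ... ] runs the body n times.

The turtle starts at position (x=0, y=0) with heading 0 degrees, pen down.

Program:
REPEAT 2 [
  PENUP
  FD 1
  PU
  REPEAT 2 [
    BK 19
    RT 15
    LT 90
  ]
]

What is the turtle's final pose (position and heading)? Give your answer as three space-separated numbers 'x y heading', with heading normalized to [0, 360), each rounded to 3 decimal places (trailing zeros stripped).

Executing turtle program step by step:
Start: pos=(0,0), heading=0, pen down
REPEAT 2 [
  -- iteration 1/2 --
  PU: pen up
  FD 1: (0,0) -> (1,0) [heading=0, move]
  PU: pen up
  REPEAT 2 [
    -- iteration 1/2 --
    BK 19: (1,0) -> (-18,0) [heading=0, move]
    RT 15: heading 0 -> 345
    LT 90: heading 345 -> 75
    -- iteration 2/2 --
    BK 19: (-18,0) -> (-22.918,-18.353) [heading=75, move]
    RT 15: heading 75 -> 60
    LT 90: heading 60 -> 150
  ]
  -- iteration 2/2 --
  PU: pen up
  FD 1: (-22.918,-18.353) -> (-23.784,-17.853) [heading=150, move]
  PU: pen up
  REPEAT 2 [
    -- iteration 1/2 --
    BK 19: (-23.784,-17.853) -> (-7.329,-27.353) [heading=150, move]
    RT 15: heading 150 -> 135
    LT 90: heading 135 -> 225
    -- iteration 2/2 --
    BK 19: (-7.329,-27.353) -> (6.106,-13.918) [heading=225, move]
    RT 15: heading 225 -> 210
    LT 90: heading 210 -> 300
  ]
]
Final: pos=(6.106,-13.918), heading=300, 0 segment(s) drawn

Answer: 6.106 -13.918 300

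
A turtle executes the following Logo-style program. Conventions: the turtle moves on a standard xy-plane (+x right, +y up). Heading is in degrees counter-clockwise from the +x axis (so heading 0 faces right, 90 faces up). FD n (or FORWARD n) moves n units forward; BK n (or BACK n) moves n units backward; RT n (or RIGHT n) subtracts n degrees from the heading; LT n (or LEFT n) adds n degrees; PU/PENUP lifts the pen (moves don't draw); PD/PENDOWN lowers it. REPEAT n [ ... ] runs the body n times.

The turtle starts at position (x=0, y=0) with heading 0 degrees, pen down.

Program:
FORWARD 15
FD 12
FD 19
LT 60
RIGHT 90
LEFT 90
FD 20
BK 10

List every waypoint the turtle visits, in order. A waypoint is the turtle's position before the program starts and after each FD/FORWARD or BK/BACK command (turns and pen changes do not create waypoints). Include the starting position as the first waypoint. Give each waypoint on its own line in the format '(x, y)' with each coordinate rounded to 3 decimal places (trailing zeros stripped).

Executing turtle program step by step:
Start: pos=(0,0), heading=0, pen down
FD 15: (0,0) -> (15,0) [heading=0, draw]
FD 12: (15,0) -> (27,0) [heading=0, draw]
FD 19: (27,0) -> (46,0) [heading=0, draw]
LT 60: heading 0 -> 60
RT 90: heading 60 -> 330
LT 90: heading 330 -> 60
FD 20: (46,0) -> (56,17.321) [heading=60, draw]
BK 10: (56,17.321) -> (51,8.66) [heading=60, draw]
Final: pos=(51,8.66), heading=60, 5 segment(s) drawn
Waypoints (6 total):
(0, 0)
(15, 0)
(27, 0)
(46, 0)
(56, 17.321)
(51, 8.66)

Answer: (0, 0)
(15, 0)
(27, 0)
(46, 0)
(56, 17.321)
(51, 8.66)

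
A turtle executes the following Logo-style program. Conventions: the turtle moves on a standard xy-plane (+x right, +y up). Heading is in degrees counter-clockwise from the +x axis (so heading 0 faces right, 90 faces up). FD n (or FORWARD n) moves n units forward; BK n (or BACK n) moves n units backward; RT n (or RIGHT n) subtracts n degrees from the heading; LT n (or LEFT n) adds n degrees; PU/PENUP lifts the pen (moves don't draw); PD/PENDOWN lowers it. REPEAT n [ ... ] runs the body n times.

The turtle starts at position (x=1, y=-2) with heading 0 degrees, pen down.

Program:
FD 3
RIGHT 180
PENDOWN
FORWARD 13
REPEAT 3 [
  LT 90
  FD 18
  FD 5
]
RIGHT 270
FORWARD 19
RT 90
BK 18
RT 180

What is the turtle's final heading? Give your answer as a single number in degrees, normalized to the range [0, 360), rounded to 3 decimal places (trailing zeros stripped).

Executing turtle program step by step:
Start: pos=(1,-2), heading=0, pen down
FD 3: (1,-2) -> (4,-2) [heading=0, draw]
RT 180: heading 0 -> 180
PD: pen down
FD 13: (4,-2) -> (-9,-2) [heading=180, draw]
REPEAT 3 [
  -- iteration 1/3 --
  LT 90: heading 180 -> 270
  FD 18: (-9,-2) -> (-9,-20) [heading=270, draw]
  FD 5: (-9,-20) -> (-9,-25) [heading=270, draw]
  -- iteration 2/3 --
  LT 90: heading 270 -> 0
  FD 18: (-9,-25) -> (9,-25) [heading=0, draw]
  FD 5: (9,-25) -> (14,-25) [heading=0, draw]
  -- iteration 3/3 --
  LT 90: heading 0 -> 90
  FD 18: (14,-25) -> (14,-7) [heading=90, draw]
  FD 5: (14,-7) -> (14,-2) [heading=90, draw]
]
RT 270: heading 90 -> 180
FD 19: (14,-2) -> (-5,-2) [heading=180, draw]
RT 90: heading 180 -> 90
BK 18: (-5,-2) -> (-5,-20) [heading=90, draw]
RT 180: heading 90 -> 270
Final: pos=(-5,-20), heading=270, 10 segment(s) drawn

Answer: 270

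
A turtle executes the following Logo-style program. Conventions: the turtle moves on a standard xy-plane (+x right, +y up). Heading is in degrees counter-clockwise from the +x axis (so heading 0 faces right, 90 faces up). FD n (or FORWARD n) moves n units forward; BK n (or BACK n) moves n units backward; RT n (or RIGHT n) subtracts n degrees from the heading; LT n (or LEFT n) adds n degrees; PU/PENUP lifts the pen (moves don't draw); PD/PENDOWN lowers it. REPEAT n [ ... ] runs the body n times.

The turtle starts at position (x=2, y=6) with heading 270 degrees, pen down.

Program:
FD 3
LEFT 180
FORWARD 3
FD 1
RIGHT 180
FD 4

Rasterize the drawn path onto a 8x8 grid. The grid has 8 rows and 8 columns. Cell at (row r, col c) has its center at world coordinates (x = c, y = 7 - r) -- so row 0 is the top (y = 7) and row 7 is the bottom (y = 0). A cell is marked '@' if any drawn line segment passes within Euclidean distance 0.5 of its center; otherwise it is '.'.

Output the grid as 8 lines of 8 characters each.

Segment 0: (2,6) -> (2,3)
Segment 1: (2,3) -> (2,6)
Segment 2: (2,6) -> (2,7)
Segment 3: (2,7) -> (2,3)

Answer: ..@.....
..@.....
..@.....
..@.....
..@.....
........
........
........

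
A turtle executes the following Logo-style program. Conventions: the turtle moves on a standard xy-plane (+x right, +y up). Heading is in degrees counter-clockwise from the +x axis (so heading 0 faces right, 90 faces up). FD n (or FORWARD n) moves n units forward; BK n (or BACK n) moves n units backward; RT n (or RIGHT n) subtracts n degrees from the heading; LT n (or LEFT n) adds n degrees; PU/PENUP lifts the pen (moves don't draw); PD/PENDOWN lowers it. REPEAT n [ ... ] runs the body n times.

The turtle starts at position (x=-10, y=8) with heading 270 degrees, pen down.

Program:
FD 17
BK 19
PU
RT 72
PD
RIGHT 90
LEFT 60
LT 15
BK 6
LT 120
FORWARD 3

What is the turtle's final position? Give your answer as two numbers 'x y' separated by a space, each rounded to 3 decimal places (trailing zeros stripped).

Answer: -2.374 7.798

Derivation:
Executing turtle program step by step:
Start: pos=(-10,8), heading=270, pen down
FD 17: (-10,8) -> (-10,-9) [heading=270, draw]
BK 19: (-10,-9) -> (-10,10) [heading=270, draw]
PU: pen up
RT 72: heading 270 -> 198
PD: pen down
RT 90: heading 198 -> 108
LT 60: heading 108 -> 168
LT 15: heading 168 -> 183
BK 6: (-10,10) -> (-4.008,10.314) [heading=183, draw]
LT 120: heading 183 -> 303
FD 3: (-4.008,10.314) -> (-2.374,7.798) [heading=303, draw]
Final: pos=(-2.374,7.798), heading=303, 4 segment(s) drawn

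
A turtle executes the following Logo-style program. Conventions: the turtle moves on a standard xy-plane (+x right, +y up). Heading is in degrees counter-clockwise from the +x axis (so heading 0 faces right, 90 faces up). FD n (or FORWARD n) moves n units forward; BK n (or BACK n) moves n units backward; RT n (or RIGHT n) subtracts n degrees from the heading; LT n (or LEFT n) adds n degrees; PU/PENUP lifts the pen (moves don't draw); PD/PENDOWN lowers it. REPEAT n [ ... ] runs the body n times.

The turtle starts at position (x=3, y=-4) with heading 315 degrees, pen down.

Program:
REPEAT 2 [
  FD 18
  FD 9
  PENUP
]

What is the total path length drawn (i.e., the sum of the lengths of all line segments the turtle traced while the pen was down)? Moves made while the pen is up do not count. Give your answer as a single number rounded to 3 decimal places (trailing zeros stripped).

Executing turtle program step by step:
Start: pos=(3,-4), heading=315, pen down
REPEAT 2 [
  -- iteration 1/2 --
  FD 18: (3,-4) -> (15.728,-16.728) [heading=315, draw]
  FD 9: (15.728,-16.728) -> (22.092,-23.092) [heading=315, draw]
  PU: pen up
  -- iteration 2/2 --
  FD 18: (22.092,-23.092) -> (34.82,-35.82) [heading=315, move]
  FD 9: (34.82,-35.82) -> (41.184,-42.184) [heading=315, move]
  PU: pen up
]
Final: pos=(41.184,-42.184), heading=315, 2 segment(s) drawn

Segment lengths:
  seg 1: (3,-4) -> (15.728,-16.728), length = 18
  seg 2: (15.728,-16.728) -> (22.092,-23.092), length = 9
Total = 27

Answer: 27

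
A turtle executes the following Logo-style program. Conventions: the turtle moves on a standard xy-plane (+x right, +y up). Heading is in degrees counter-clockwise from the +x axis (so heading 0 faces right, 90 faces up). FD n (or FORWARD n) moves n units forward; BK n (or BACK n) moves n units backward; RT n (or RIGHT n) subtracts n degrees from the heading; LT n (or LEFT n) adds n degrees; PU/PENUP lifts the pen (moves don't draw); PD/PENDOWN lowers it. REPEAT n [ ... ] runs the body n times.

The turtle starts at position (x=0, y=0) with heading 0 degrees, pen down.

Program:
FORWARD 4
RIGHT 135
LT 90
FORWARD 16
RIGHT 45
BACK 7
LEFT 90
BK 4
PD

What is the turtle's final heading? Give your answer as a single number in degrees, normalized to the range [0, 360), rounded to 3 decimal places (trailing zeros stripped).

Executing turtle program step by step:
Start: pos=(0,0), heading=0, pen down
FD 4: (0,0) -> (4,0) [heading=0, draw]
RT 135: heading 0 -> 225
LT 90: heading 225 -> 315
FD 16: (4,0) -> (15.314,-11.314) [heading=315, draw]
RT 45: heading 315 -> 270
BK 7: (15.314,-11.314) -> (15.314,-4.314) [heading=270, draw]
LT 90: heading 270 -> 0
BK 4: (15.314,-4.314) -> (11.314,-4.314) [heading=0, draw]
PD: pen down
Final: pos=(11.314,-4.314), heading=0, 4 segment(s) drawn

Answer: 0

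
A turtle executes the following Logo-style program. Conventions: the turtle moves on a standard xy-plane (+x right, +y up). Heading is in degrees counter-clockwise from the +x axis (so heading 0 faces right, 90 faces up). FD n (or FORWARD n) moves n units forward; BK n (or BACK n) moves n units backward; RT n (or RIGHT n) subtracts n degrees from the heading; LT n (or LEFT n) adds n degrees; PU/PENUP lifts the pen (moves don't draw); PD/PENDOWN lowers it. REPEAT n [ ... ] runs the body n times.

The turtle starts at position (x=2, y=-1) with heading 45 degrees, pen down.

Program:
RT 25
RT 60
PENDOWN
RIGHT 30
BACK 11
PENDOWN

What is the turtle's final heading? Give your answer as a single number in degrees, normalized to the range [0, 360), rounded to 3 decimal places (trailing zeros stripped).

Executing turtle program step by step:
Start: pos=(2,-1), heading=45, pen down
RT 25: heading 45 -> 20
RT 60: heading 20 -> 320
PD: pen down
RT 30: heading 320 -> 290
BK 11: (2,-1) -> (-1.762,9.337) [heading=290, draw]
PD: pen down
Final: pos=(-1.762,9.337), heading=290, 1 segment(s) drawn

Answer: 290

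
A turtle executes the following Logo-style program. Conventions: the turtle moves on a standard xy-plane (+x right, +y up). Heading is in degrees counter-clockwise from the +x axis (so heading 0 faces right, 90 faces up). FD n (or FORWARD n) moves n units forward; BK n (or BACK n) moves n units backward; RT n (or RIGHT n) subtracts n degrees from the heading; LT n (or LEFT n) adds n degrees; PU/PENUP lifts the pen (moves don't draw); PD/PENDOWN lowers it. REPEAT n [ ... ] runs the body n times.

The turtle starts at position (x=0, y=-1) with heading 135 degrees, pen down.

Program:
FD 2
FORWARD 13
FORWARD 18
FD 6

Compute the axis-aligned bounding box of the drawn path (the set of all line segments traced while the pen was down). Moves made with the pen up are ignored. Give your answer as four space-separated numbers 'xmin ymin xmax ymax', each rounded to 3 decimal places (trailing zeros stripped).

Executing turtle program step by step:
Start: pos=(0,-1), heading=135, pen down
FD 2: (0,-1) -> (-1.414,0.414) [heading=135, draw]
FD 13: (-1.414,0.414) -> (-10.607,9.607) [heading=135, draw]
FD 18: (-10.607,9.607) -> (-23.335,22.335) [heading=135, draw]
FD 6: (-23.335,22.335) -> (-27.577,26.577) [heading=135, draw]
Final: pos=(-27.577,26.577), heading=135, 4 segment(s) drawn

Segment endpoints: x in {-27.577, -23.335, -10.607, -1.414, 0}, y in {-1, 0.414, 9.607, 22.335, 26.577}
xmin=-27.577, ymin=-1, xmax=0, ymax=26.577

Answer: -27.577 -1 0 26.577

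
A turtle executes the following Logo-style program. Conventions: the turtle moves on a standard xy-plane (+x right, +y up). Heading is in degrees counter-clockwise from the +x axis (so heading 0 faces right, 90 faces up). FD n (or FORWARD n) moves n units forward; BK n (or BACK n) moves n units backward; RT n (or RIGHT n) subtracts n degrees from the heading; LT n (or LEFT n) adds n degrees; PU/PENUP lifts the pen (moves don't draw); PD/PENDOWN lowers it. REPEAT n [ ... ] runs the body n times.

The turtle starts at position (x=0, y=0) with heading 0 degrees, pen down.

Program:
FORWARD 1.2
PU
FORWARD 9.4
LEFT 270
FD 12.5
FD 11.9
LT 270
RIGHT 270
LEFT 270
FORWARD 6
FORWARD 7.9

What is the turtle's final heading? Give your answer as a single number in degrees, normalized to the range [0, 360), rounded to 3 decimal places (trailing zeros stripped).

Answer: 180

Derivation:
Executing turtle program step by step:
Start: pos=(0,0), heading=0, pen down
FD 1.2: (0,0) -> (1.2,0) [heading=0, draw]
PU: pen up
FD 9.4: (1.2,0) -> (10.6,0) [heading=0, move]
LT 270: heading 0 -> 270
FD 12.5: (10.6,0) -> (10.6,-12.5) [heading=270, move]
FD 11.9: (10.6,-12.5) -> (10.6,-24.4) [heading=270, move]
LT 270: heading 270 -> 180
RT 270: heading 180 -> 270
LT 270: heading 270 -> 180
FD 6: (10.6,-24.4) -> (4.6,-24.4) [heading=180, move]
FD 7.9: (4.6,-24.4) -> (-3.3,-24.4) [heading=180, move]
Final: pos=(-3.3,-24.4), heading=180, 1 segment(s) drawn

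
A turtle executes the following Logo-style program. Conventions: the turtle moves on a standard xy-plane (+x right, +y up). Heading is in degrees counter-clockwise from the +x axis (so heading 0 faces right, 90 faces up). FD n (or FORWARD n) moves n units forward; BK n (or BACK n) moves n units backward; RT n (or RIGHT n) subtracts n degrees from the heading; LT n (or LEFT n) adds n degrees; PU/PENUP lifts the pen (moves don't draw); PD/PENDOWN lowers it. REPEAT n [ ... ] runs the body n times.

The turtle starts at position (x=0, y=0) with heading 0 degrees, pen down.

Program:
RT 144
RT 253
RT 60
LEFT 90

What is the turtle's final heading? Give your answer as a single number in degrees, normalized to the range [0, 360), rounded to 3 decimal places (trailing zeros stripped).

Executing turtle program step by step:
Start: pos=(0,0), heading=0, pen down
RT 144: heading 0 -> 216
RT 253: heading 216 -> 323
RT 60: heading 323 -> 263
LT 90: heading 263 -> 353
Final: pos=(0,0), heading=353, 0 segment(s) drawn

Answer: 353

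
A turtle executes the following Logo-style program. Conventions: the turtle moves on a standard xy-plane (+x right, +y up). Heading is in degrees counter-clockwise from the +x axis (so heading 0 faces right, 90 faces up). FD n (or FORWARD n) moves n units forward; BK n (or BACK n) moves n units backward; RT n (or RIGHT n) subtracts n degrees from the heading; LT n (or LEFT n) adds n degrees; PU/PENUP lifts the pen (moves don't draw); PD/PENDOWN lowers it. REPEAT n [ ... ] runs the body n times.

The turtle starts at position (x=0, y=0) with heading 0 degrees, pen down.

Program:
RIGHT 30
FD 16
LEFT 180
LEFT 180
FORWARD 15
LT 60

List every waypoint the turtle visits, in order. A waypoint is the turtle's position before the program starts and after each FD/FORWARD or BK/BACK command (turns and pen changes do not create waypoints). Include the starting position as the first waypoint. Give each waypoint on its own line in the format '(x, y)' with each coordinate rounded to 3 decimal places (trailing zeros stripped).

Answer: (0, 0)
(13.856, -8)
(26.847, -15.5)

Derivation:
Executing turtle program step by step:
Start: pos=(0,0), heading=0, pen down
RT 30: heading 0 -> 330
FD 16: (0,0) -> (13.856,-8) [heading=330, draw]
LT 180: heading 330 -> 150
LT 180: heading 150 -> 330
FD 15: (13.856,-8) -> (26.847,-15.5) [heading=330, draw]
LT 60: heading 330 -> 30
Final: pos=(26.847,-15.5), heading=30, 2 segment(s) drawn
Waypoints (3 total):
(0, 0)
(13.856, -8)
(26.847, -15.5)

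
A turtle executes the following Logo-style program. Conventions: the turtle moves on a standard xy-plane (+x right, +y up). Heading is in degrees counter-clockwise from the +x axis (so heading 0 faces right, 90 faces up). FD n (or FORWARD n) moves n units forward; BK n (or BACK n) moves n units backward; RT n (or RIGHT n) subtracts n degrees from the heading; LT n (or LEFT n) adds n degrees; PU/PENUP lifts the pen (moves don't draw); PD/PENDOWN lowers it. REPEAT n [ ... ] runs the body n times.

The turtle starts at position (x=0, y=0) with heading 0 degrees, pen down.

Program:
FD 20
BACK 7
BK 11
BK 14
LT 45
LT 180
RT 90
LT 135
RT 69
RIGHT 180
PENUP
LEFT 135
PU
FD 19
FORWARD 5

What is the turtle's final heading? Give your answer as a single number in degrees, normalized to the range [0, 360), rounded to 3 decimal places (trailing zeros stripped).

Answer: 156

Derivation:
Executing turtle program step by step:
Start: pos=(0,0), heading=0, pen down
FD 20: (0,0) -> (20,0) [heading=0, draw]
BK 7: (20,0) -> (13,0) [heading=0, draw]
BK 11: (13,0) -> (2,0) [heading=0, draw]
BK 14: (2,0) -> (-12,0) [heading=0, draw]
LT 45: heading 0 -> 45
LT 180: heading 45 -> 225
RT 90: heading 225 -> 135
LT 135: heading 135 -> 270
RT 69: heading 270 -> 201
RT 180: heading 201 -> 21
PU: pen up
LT 135: heading 21 -> 156
PU: pen up
FD 19: (-12,0) -> (-29.357,7.728) [heading=156, move]
FD 5: (-29.357,7.728) -> (-33.925,9.762) [heading=156, move]
Final: pos=(-33.925,9.762), heading=156, 4 segment(s) drawn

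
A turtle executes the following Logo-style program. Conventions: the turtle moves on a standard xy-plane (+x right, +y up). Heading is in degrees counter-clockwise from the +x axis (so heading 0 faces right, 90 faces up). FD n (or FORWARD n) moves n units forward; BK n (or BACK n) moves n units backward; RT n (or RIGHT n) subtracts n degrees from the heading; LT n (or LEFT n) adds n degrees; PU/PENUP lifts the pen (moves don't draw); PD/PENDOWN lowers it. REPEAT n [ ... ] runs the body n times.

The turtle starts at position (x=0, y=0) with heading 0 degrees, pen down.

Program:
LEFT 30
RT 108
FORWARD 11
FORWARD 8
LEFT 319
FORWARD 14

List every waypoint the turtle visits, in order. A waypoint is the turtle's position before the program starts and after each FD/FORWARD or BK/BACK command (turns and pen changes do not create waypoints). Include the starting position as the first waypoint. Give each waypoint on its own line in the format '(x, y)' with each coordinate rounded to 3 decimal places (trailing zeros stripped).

Answer: (0, 0)
(2.287, -10.76)
(3.95, -18.585)
(-2.837, -30.829)

Derivation:
Executing turtle program step by step:
Start: pos=(0,0), heading=0, pen down
LT 30: heading 0 -> 30
RT 108: heading 30 -> 282
FD 11: (0,0) -> (2.287,-10.76) [heading=282, draw]
FD 8: (2.287,-10.76) -> (3.95,-18.585) [heading=282, draw]
LT 319: heading 282 -> 241
FD 14: (3.95,-18.585) -> (-2.837,-30.829) [heading=241, draw]
Final: pos=(-2.837,-30.829), heading=241, 3 segment(s) drawn
Waypoints (4 total):
(0, 0)
(2.287, -10.76)
(3.95, -18.585)
(-2.837, -30.829)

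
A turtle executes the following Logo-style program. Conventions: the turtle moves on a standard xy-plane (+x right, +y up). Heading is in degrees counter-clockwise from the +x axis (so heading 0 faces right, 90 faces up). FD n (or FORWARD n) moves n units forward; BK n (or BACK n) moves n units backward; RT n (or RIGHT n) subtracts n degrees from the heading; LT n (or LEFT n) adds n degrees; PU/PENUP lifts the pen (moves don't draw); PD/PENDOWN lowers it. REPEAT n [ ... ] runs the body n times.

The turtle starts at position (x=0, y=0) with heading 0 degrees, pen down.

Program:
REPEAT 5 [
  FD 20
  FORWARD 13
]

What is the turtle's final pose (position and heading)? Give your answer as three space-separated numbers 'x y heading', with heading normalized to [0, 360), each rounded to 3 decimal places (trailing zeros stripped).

Executing turtle program step by step:
Start: pos=(0,0), heading=0, pen down
REPEAT 5 [
  -- iteration 1/5 --
  FD 20: (0,0) -> (20,0) [heading=0, draw]
  FD 13: (20,0) -> (33,0) [heading=0, draw]
  -- iteration 2/5 --
  FD 20: (33,0) -> (53,0) [heading=0, draw]
  FD 13: (53,0) -> (66,0) [heading=0, draw]
  -- iteration 3/5 --
  FD 20: (66,0) -> (86,0) [heading=0, draw]
  FD 13: (86,0) -> (99,0) [heading=0, draw]
  -- iteration 4/5 --
  FD 20: (99,0) -> (119,0) [heading=0, draw]
  FD 13: (119,0) -> (132,0) [heading=0, draw]
  -- iteration 5/5 --
  FD 20: (132,0) -> (152,0) [heading=0, draw]
  FD 13: (152,0) -> (165,0) [heading=0, draw]
]
Final: pos=(165,0), heading=0, 10 segment(s) drawn

Answer: 165 0 0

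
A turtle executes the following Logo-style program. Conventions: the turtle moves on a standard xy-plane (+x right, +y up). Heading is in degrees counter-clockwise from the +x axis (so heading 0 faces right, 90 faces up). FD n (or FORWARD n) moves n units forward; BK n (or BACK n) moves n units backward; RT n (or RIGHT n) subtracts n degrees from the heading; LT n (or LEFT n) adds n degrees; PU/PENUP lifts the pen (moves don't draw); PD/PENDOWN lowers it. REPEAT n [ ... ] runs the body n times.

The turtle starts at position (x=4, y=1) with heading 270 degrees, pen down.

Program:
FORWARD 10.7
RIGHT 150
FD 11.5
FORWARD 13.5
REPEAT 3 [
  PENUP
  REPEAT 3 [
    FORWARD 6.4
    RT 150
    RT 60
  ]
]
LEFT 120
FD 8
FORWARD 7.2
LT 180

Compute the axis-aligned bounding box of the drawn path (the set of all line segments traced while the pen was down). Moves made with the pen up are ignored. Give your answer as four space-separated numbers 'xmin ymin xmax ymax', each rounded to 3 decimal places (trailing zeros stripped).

Answer: -8.5 -9.7 4 11.951

Derivation:
Executing turtle program step by step:
Start: pos=(4,1), heading=270, pen down
FD 10.7: (4,1) -> (4,-9.7) [heading=270, draw]
RT 150: heading 270 -> 120
FD 11.5: (4,-9.7) -> (-1.75,0.259) [heading=120, draw]
FD 13.5: (-1.75,0.259) -> (-8.5,11.951) [heading=120, draw]
REPEAT 3 [
  -- iteration 1/3 --
  PU: pen up
  REPEAT 3 [
    -- iteration 1/3 --
    FD 6.4: (-8.5,11.951) -> (-11.7,17.493) [heading=120, move]
    RT 150: heading 120 -> 330
    RT 60: heading 330 -> 270
    -- iteration 2/3 --
    FD 6.4: (-11.7,17.493) -> (-11.7,11.093) [heading=270, move]
    RT 150: heading 270 -> 120
    RT 60: heading 120 -> 60
    -- iteration 3/3 --
    FD 6.4: (-11.7,11.093) -> (-8.5,16.636) [heading=60, move]
    RT 150: heading 60 -> 270
    RT 60: heading 270 -> 210
  ]
  -- iteration 2/3 --
  PU: pen up
  REPEAT 3 [
    -- iteration 1/3 --
    FD 6.4: (-8.5,16.636) -> (-14.043,13.436) [heading=210, move]
    RT 150: heading 210 -> 60
    RT 60: heading 60 -> 0
    -- iteration 2/3 --
    FD 6.4: (-14.043,13.436) -> (-7.643,13.436) [heading=0, move]
    RT 150: heading 0 -> 210
    RT 60: heading 210 -> 150
    -- iteration 3/3 --
    FD 6.4: (-7.643,13.436) -> (-13.185,16.636) [heading=150, move]
    RT 150: heading 150 -> 0
    RT 60: heading 0 -> 300
  ]
  -- iteration 3/3 --
  PU: pen up
  REPEAT 3 [
    -- iteration 1/3 --
    FD 6.4: (-13.185,16.636) -> (-9.985,11.093) [heading=300, move]
    RT 150: heading 300 -> 150
    RT 60: heading 150 -> 90
    -- iteration 2/3 --
    FD 6.4: (-9.985,11.093) -> (-9.985,17.493) [heading=90, move]
    RT 150: heading 90 -> 300
    RT 60: heading 300 -> 240
    -- iteration 3/3 --
    FD 6.4: (-9.985,17.493) -> (-13.185,11.951) [heading=240, move]
    RT 150: heading 240 -> 90
    RT 60: heading 90 -> 30
  ]
]
LT 120: heading 30 -> 150
FD 8: (-13.185,11.951) -> (-20.113,15.951) [heading=150, move]
FD 7.2: (-20.113,15.951) -> (-26.349,19.551) [heading=150, move]
LT 180: heading 150 -> 330
Final: pos=(-26.349,19.551), heading=330, 3 segment(s) drawn

Segment endpoints: x in {-8.5, -1.75, 4, 4}, y in {-9.7, 0.259, 1, 11.951}
xmin=-8.5, ymin=-9.7, xmax=4, ymax=11.951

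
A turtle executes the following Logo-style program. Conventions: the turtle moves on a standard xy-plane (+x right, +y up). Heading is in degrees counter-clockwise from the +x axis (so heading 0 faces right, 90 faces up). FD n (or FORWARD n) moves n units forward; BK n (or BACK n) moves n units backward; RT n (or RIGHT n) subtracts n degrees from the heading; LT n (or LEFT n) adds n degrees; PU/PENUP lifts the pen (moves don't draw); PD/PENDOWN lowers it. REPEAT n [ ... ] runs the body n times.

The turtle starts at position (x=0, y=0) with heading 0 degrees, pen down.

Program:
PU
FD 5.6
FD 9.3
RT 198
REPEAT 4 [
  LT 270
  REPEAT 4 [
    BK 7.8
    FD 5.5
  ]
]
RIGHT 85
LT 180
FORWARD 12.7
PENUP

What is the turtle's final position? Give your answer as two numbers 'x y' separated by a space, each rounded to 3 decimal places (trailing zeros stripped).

Answer: 12.043 -12.374

Derivation:
Executing turtle program step by step:
Start: pos=(0,0), heading=0, pen down
PU: pen up
FD 5.6: (0,0) -> (5.6,0) [heading=0, move]
FD 9.3: (5.6,0) -> (14.9,0) [heading=0, move]
RT 198: heading 0 -> 162
REPEAT 4 [
  -- iteration 1/4 --
  LT 270: heading 162 -> 72
  REPEAT 4 [
    -- iteration 1/4 --
    BK 7.8: (14.9,0) -> (12.49,-7.418) [heading=72, move]
    FD 5.5: (12.49,-7.418) -> (14.189,-2.187) [heading=72, move]
    -- iteration 2/4 --
    BK 7.8: (14.189,-2.187) -> (11.779,-9.606) [heading=72, move]
    FD 5.5: (11.779,-9.606) -> (13.479,-4.375) [heading=72, move]
    -- iteration 3/4 --
    BK 7.8: (13.479,-4.375) -> (11.068,-11.793) [heading=72, move]
    FD 5.5: (11.068,-11.793) -> (12.768,-6.562) [heading=72, move]
    -- iteration 4/4 --
    BK 7.8: (12.768,-6.562) -> (10.357,-13.981) [heading=72, move]
    FD 5.5: (10.357,-13.981) -> (12.057,-8.75) [heading=72, move]
  ]
  -- iteration 2/4 --
  LT 270: heading 72 -> 342
  REPEAT 4 [
    -- iteration 1/4 --
    BK 7.8: (12.057,-8.75) -> (4.639,-6.339) [heading=342, move]
    FD 5.5: (4.639,-6.339) -> (9.87,-8.039) [heading=342, move]
    -- iteration 2/4 --
    BK 7.8: (9.87,-8.039) -> (2.451,-5.629) [heading=342, move]
    FD 5.5: (2.451,-5.629) -> (7.682,-7.328) [heading=342, move]
    -- iteration 3/4 --
    BK 7.8: (7.682,-7.328) -> (0.264,-4.918) [heading=342, move]
    FD 5.5: (0.264,-4.918) -> (5.495,-6.618) [heading=342, move]
    -- iteration 4/4 --
    BK 7.8: (5.495,-6.618) -> (-1.923,-4.207) [heading=342, move]
    FD 5.5: (-1.923,-4.207) -> (3.307,-5.907) [heading=342, move]
  ]
  -- iteration 3/4 --
  LT 270: heading 342 -> 252
  REPEAT 4 [
    -- iteration 1/4 --
    BK 7.8: (3.307,-5.907) -> (5.718,1.511) [heading=252, move]
    FD 5.5: (5.718,1.511) -> (4.018,-3.719) [heading=252, move]
    -- iteration 2/4 --
    BK 7.8: (4.018,-3.719) -> (6.428,3.699) [heading=252, move]
    FD 5.5: (6.428,3.699) -> (4.729,-1.532) [heading=252, move]
    -- iteration 3/4 --
    BK 7.8: (4.729,-1.532) -> (7.139,5.886) [heading=252, move]
    FD 5.5: (7.139,5.886) -> (5.44,0.656) [heading=252, move]
    -- iteration 4/4 --
    BK 7.8: (5.44,0.656) -> (7.85,8.074) [heading=252, move]
    FD 5.5: (7.85,8.074) -> (6.15,2.843) [heading=252, move]
  ]
  -- iteration 4/4 --
  LT 270: heading 252 -> 162
  REPEAT 4 [
    -- iteration 1/4 --
    BK 7.8: (6.15,2.843) -> (13.569,0.433) [heading=162, move]
    FD 5.5: (13.569,0.433) -> (8.338,2.132) [heading=162, move]
    -- iteration 2/4 --
    BK 7.8: (8.338,2.132) -> (15.756,-0.278) [heading=162, move]
    FD 5.5: (15.756,-0.278) -> (10.525,1.421) [heading=162, move]
    -- iteration 3/4 --
    BK 7.8: (10.525,1.421) -> (17.943,-0.989) [heading=162, move]
    FD 5.5: (17.943,-0.989) -> (12.713,0.711) [heading=162, move]
    -- iteration 4/4 --
    BK 7.8: (12.713,0.711) -> (20.131,-1.7) [heading=162, move]
    FD 5.5: (20.131,-1.7) -> (14.9,0) [heading=162, move]
  ]
]
RT 85: heading 162 -> 77
LT 180: heading 77 -> 257
FD 12.7: (14.9,0) -> (12.043,-12.374) [heading=257, move]
PU: pen up
Final: pos=(12.043,-12.374), heading=257, 0 segment(s) drawn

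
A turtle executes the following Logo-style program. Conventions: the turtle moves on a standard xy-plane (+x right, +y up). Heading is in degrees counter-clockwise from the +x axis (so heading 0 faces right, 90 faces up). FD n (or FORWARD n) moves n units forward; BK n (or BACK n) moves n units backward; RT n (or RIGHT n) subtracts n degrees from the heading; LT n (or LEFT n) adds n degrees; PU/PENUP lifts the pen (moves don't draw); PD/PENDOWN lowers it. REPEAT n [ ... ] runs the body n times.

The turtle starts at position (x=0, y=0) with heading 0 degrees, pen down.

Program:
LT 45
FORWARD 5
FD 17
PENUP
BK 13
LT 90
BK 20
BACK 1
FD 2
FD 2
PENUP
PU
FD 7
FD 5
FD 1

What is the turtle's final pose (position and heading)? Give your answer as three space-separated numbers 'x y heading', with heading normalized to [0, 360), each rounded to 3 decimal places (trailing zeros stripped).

Answer: 9.192 3.536 135

Derivation:
Executing turtle program step by step:
Start: pos=(0,0), heading=0, pen down
LT 45: heading 0 -> 45
FD 5: (0,0) -> (3.536,3.536) [heading=45, draw]
FD 17: (3.536,3.536) -> (15.556,15.556) [heading=45, draw]
PU: pen up
BK 13: (15.556,15.556) -> (6.364,6.364) [heading=45, move]
LT 90: heading 45 -> 135
BK 20: (6.364,6.364) -> (20.506,-7.778) [heading=135, move]
BK 1: (20.506,-7.778) -> (21.213,-8.485) [heading=135, move]
FD 2: (21.213,-8.485) -> (19.799,-7.071) [heading=135, move]
FD 2: (19.799,-7.071) -> (18.385,-5.657) [heading=135, move]
PU: pen up
PU: pen up
FD 7: (18.385,-5.657) -> (13.435,-0.707) [heading=135, move]
FD 5: (13.435,-0.707) -> (9.899,2.828) [heading=135, move]
FD 1: (9.899,2.828) -> (9.192,3.536) [heading=135, move]
Final: pos=(9.192,3.536), heading=135, 2 segment(s) drawn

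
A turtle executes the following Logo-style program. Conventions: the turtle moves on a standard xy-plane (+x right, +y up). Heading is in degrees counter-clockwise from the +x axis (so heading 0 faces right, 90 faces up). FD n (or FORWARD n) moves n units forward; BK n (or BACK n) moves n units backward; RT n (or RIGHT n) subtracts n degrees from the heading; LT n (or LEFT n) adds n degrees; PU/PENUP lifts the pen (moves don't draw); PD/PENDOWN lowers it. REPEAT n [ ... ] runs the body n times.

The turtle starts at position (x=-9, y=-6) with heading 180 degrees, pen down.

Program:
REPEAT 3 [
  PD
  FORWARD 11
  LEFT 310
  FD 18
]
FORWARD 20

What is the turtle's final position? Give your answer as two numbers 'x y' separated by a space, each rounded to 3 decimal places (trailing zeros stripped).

Executing turtle program step by step:
Start: pos=(-9,-6), heading=180, pen down
REPEAT 3 [
  -- iteration 1/3 --
  PD: pen down
  FD 11: (-9,-6) -> (-20,-6) [heading=180, draw]
  LT 310: heading 180 -> 130
  FD 18: (-20,-6) -> (-31.57,7.789) [heading=130, draw]
  -- iteration 2/3 --
  PD: pen down
  FD 11: (-31.57,7.789) -> (-38.641,16.215) [heading=130, draw]
  LT 310: heading 130 -> 80
  FD 18: (-38.641,16.215) -> (-35.515,33.942) [heading=80, draw]
  -- iteration 3/3 --
  PD: pen down
  FD 11: (-35.515,33.942) -> (-33.605,44.775) [heading=80, draw]
  LT 310: heading 80 -> 30
  FD 18: (-33.605,44.775) -> (-18.017,53.775) [heading=30, draw]
]
FD 20: (-18.017,53.775) -> (-0.696,63.775) [heading=30, draw]
Final: pos=(-0.696,63.775), heading=30, 7 segment(s) drawn

Answer: -0.696 63.775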